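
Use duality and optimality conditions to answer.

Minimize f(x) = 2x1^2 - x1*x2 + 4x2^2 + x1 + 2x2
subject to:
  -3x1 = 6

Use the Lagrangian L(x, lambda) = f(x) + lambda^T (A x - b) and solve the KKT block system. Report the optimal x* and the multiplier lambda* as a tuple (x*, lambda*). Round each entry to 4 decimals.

Form the Lagrangian:
  L(x, lambda) = (1/2) x^T Q x + c^T x + lambda^T (A x - b)
Stationarity (grad_x L = 0): Q x + c + A^T lambda = 0.
Primal feasibility: A x = b.

This gives the KKT block system:
  [ Q   A^T ] [ x     ]   [-c ]
  [ A    0  ] [ lambda ] = [ b ]

Solving the linear system:
  x*      = (-2, -0.5)
  lambda* = (-2.1667)
  f(x*)   = 5

x* = (-2, -0.5), lambda* = (-2.1667)


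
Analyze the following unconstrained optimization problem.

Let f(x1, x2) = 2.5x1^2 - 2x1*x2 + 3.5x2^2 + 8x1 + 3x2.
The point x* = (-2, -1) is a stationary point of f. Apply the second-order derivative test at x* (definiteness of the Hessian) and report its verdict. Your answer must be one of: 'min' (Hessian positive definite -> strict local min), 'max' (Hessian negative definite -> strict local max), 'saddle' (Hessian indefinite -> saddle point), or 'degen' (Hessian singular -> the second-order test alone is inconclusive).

Compute the Hessian H = grad^2 f:
  H = [[5, -2], [-2, 7]]
Verify stationarity: grad f(x*) = H x* + g = (0, 0).
Eigenvalues of H: 3.7639, 8.2361.
Both eigenvalues > 0, so H is positive definite -> x* is a strict local min.

min


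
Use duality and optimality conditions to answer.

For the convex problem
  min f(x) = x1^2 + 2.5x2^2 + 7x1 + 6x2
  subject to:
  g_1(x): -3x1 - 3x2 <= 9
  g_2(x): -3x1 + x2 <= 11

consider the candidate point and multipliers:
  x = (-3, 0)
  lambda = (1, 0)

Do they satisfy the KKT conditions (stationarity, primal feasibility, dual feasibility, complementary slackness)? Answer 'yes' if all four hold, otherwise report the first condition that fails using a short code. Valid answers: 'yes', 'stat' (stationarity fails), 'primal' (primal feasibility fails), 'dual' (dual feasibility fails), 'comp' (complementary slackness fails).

Gradient of f: grad f(x) = Q x + c = (1, 6)
Constraint values g_i(x) = a_i^T x - b_i:
  g_1((-3, 0)) = 0
  g_2((-3, 0)) = -2
Stationarity residual: grad f(x) + sum_i lambda_i a_i = (-2, 3)
  -> stationarity FAILS
Primal feasibility (all g_i <= 0): OK
Dual feasibility (all lambda_i >= 0): OK
Complementary slackness (lambda_i * g_i(x) = 0 for all i): OK

Verdict: the first failing condition is stationarity -> stat.

stat


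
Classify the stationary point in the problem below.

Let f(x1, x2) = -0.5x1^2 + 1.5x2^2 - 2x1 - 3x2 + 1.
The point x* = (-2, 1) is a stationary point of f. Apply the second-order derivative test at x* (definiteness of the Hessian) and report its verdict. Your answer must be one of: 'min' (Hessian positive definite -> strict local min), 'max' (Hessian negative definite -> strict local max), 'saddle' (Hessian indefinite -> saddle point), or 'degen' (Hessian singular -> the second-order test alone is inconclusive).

Compute the Hessian H = grad^2 f:
  H = [[-1, 0], [0, 3]]
Verify stationarity: grad f(x*) = H x* + g = (0, 0).
Eigenvalues of H: -1, 3.
Eigenvalues have mixed signs, so H is indefinite -> x* is a saddle point.

saddle


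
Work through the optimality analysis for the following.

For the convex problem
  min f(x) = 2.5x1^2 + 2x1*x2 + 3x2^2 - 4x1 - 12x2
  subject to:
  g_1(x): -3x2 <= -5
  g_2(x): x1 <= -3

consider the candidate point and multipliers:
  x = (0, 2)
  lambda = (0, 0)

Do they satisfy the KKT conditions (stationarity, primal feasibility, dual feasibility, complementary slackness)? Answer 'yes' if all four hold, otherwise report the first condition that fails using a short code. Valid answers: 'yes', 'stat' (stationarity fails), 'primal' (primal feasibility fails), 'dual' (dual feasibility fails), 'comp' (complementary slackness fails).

Gradient of f: grad f(x) = Q x + c = (0, 0)
Constraint values g_i(x) = a_i^T x - b_i:
  g_1((0, 2)) = -1
  g_2((0, 2)) = 3
Stationarity residual: grad f(x) + sum_i lambda_i a_i = (0, 0)
  -> stationarity OK
Primal feasibility (all g_i <= 0): FAILS
Dual feasibility (all lambda_i >= 0): OK
Complementary slackness (lambda_i * g_i(x) = 0 for all i): OK

Verdict: the first failing condition is primal_feasibility -> primal.

primal


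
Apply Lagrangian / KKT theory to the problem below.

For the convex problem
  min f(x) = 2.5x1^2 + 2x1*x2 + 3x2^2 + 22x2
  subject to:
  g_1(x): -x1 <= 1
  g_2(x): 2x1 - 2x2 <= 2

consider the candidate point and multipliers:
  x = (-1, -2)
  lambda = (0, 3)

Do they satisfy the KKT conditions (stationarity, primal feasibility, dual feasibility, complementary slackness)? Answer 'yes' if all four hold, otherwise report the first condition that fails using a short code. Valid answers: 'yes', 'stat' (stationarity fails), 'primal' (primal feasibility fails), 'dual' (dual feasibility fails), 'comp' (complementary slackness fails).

Gradient of f: grad f(x) = Q x + c = (-9, 8)
Constraint values g_i(x) = a_i^T x - b_i:
  g_1((-1, -2)) = 0
  g_2((-1, -2)) = 0
Stationarity residual: grad f(x) + sum_i lambda_i a_i = (-3, 2)
  -> stationarity FAILS
Primal feasibility (all g_i <= 0): OK
Dual feasibility (all lambda_i >= 0): OK
Complementary slackness (lambda_i * g_i(x) = 0 for all i): OK

Verdict: the first failing condition is stationarity -> stat.

stat


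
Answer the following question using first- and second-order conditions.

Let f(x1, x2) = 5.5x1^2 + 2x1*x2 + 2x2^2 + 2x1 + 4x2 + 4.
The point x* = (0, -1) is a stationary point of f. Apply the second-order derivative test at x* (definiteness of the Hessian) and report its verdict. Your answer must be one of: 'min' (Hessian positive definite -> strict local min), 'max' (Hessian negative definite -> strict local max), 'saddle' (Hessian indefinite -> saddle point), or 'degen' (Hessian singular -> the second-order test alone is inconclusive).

Compute the Hessian H = grad^2 f:
  H = [[11, 2], [2, 4]]
Verify stationarity: grad f(x*) = H x* + g = (0, 0).
Eigenvalues of H: 3.4689, 11.5311.
Both eigenvalues > 0, so H is positive definite -> x* is a strict local min.

min


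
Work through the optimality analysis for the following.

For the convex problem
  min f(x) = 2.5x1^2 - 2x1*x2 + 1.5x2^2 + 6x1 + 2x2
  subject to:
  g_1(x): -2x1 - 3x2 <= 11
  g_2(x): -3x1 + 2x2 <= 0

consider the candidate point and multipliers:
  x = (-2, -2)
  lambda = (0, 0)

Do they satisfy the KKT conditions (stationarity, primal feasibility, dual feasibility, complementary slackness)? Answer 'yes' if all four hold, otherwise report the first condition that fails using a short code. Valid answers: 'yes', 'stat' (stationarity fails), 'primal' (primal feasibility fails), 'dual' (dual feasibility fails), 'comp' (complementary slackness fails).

Gradient of f: grad f(x) = Q x + c = (0, 0)
Constraint values g_i(x) = a_i^T x - b_i:
  g_1((-2, -2)) = -1
  g_2((-2, -2)) = 2
Stationarity residual: grad f(x) + sum_i lambda_i a_i = (0, 0)
  -> stationarity OK
Primal feasibility (all g_i <= 0): FAILS
Dual feasibility (all lambda_i >= 0): OK
Complementary slackness (lambda_i * g_i(x) = 0 for all i): OK

Verdict: the first failing condition is primal_feasibility -> primal.

primal


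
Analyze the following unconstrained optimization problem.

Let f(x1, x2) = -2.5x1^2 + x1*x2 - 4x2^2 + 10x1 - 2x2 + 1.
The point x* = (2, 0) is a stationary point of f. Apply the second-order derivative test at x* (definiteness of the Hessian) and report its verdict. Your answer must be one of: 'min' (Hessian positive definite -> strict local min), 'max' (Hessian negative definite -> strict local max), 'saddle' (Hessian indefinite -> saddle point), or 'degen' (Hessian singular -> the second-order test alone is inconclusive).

Compute the Hessian H = grad^2 f:
  H = [[-5, 1], [1, -8]]
Verify stationarity: grad f(x*) = H x* + g = (0, 0).
Eigenvalues of H: -8.3028, -4.6972.
Both eigenvalues < 0, so H is negative definite -> x* is a strict local max.

max


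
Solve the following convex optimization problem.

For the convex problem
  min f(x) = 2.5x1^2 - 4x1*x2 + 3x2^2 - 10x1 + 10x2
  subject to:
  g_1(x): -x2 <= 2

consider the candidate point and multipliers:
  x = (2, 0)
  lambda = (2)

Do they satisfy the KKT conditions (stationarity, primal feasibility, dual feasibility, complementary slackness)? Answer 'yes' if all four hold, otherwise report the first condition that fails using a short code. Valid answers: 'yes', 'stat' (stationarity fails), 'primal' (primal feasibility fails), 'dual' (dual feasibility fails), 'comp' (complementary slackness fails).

Gradient of f: grad f(x) = Q x + c = (0, 2)
Constraint values g_i(x) = a_i^T x - b_i:
  g_1((2, 0)) = -2
Stationarity residual: grad f(x) + sum_i lambda_i a_i = (0, 0)
  -> stationarity OK
Primal feasibility (all g_i <= 0): OK
Dual feasibility (all lambda_i >= 0): OK
Complementary slackness (lambda_i * g_i(x) = 0 for all i): FAILS

Verdict: the first failing condition is complementary_slackness -> comp.

comp


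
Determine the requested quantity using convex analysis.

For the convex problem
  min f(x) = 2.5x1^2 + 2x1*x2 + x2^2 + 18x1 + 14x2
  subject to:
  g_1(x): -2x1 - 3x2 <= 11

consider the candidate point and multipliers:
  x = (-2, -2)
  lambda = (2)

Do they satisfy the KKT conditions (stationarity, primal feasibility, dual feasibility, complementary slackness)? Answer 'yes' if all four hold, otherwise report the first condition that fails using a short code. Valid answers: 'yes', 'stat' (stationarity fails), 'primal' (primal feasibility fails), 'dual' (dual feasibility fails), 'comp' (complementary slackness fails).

Gradient of f: grad f(x) = Q x + c = (4, 6)
Constraint values g_i(x) = a_i^T x - b_i:
  g_1((-2, -2)) = -1
Stationarity residual: grad f(x) + sum_i lambda_i a_i = (0, 0)
  -> stationarity OK
Primal feasibility (all g_i <= 0): OK
Dual feasibility (all lambda_i >= 0): OK
Complementary slackness (lambda_i * g_i(x) = 0 for all i): FAILS

Verdict: the first failing condition is complementary_slackness -> comp.

comp


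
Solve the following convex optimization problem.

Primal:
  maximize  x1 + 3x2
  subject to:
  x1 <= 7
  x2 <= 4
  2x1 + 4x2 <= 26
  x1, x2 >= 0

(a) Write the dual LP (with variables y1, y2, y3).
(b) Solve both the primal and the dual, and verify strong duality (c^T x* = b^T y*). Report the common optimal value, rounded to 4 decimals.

The standard primal-dual pair for 'max c^T x s.t. A x <= b, x >= 0' is:
  Dual:  min b^T y  s.t.  A^T y >= c,  y >= 0.

So the dual LP is:
  minimize  7y1 + 4y2 + 26y3
  subject to:
    y1 + 2y3 >= 1
    y2 + 4y3 >= 3
    y1, y2, y3 >= 0

Solving the primal: x* = (5, 4).
  primal value c^T x* = 17.
Solving the dual: y* = (0, 1, 0.5).
  dual value b^T y* = 17.
Strong duality: c^T x* = b^T y*. Confirmed.

17


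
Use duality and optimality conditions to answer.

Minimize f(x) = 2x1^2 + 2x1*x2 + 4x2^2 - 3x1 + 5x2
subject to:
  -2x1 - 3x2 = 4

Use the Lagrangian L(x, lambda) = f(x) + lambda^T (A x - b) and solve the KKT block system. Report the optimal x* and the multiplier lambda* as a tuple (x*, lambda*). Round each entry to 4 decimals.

Form the Lagrangian:
  L(x, lambda) = (1/2) x^T Q x + c^T x + lambda^T (A x - b)
Stationarity (grad_x L = 0): Q x + c + A^T lambda = 0.
Primal feasibility: A x = b.

This gives the KKT block system:
  [ Q   A^T ] [ x     ]   [-c ]
  [ A    0  ] [ lambda ] = [ b ]

Solving the linear system:
  x*      = (0.3864, -1.5909)
  lambda* = (-2.3182)
  f(x*)   = 0.0795

x* = (0.3864, -1.5909), lambda* = (-2.3182)


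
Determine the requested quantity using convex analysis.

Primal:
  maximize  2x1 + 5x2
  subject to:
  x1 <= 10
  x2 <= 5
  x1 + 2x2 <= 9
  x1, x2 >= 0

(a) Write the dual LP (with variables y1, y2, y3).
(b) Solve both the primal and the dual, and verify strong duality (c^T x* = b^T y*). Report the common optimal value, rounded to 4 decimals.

The standard primal-dual pair for 'max c^T x s.t. A x <= b, x >= 0' is:
  Dual:  min b^T y  s.t.  A^T y >= c,  y >= 0.

So the dual LP is:
  minimize  10y1 + 5y2 + 9y3
  subject to:
    y1 + y3 >= 2
    y2 + 2y3 >= 5
    y1, y2, y3 >= 0

Solving the primal: x* = (0, 4.5).
  primal value c^T x* = 22.5.
Solving the dual: y* = (0, 0, 2.5).
  dual value b^T y* = 22.5.
Strong duality: c^T x* = b^T y*. Confirmed.

22.5


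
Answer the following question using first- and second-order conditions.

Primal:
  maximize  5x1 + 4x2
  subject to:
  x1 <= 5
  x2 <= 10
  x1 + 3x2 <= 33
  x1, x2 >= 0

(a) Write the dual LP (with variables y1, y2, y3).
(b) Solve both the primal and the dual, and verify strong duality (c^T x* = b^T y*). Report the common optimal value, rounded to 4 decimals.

The standard primal-dual pair for 'max c^T x s.t. A x <= b, x >= 0' is:
  Dual:  min b^T y  s.t.  A^T y >= c,  y >= 0.

So the dual LP is:
  minimize  5y1 + 10y2 + 33y3
  subject to:
    y1 + y3 >= 5
    y2 + 3y3 >= 4
    y1, y2, y3 >= 0

Solving the primal: x* = (5, 9.3333).
  primal value c^T x* = 62.3333.
Solving the dual: y* = (3.6667, 0, 1.3333).
  dual value b^T y* = 62.3333.
Strong duality: c^T x* = b^T y*. Confirmed.

62.3333


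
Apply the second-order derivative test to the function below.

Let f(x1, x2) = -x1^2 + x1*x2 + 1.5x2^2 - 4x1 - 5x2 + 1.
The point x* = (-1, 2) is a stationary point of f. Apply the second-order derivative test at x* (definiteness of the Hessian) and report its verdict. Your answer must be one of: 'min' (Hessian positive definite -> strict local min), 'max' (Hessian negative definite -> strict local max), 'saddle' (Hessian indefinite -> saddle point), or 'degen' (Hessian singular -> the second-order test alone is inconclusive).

Compute the Hessian H = grad^2 f:
  H = [[-2, 1], [1, 3]]
Verify stationarity: grad f(x*) = H x* + g = (0, 0).
Eigenvalues of H: -2.1926, 3.1926.
Eigenvalues have mixed signs, so H is indefinite -> x* is a saddle point.

saddle


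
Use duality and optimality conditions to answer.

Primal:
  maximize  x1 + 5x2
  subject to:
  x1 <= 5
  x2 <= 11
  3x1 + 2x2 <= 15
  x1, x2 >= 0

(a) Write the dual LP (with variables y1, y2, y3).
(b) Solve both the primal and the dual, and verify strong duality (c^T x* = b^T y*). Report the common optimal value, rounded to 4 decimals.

The standard primal-dual pair for 'max c^T x s.t. A x <= b, x >= 0' is:
  Dual:  min b^T y  s.t.  A^T y >= c,  y >= 0.

So the dual LP is:
  minimize  5y1 + 11y2 + 15y3
  subject to:
    y1 + 3y3 >= 1
    y2 + 2y3 >= 5
    y1, y2, y3 >= 0

Solving the primal: x* = (0, 7.5).
  primal value c^T x* = 37.5.
Solving the dual: y* = (0, 0, 2.5).
  dual value b^T y* = 37.5.
Strong duality: c^T x* = b^T y*. Confirmed.

37.5


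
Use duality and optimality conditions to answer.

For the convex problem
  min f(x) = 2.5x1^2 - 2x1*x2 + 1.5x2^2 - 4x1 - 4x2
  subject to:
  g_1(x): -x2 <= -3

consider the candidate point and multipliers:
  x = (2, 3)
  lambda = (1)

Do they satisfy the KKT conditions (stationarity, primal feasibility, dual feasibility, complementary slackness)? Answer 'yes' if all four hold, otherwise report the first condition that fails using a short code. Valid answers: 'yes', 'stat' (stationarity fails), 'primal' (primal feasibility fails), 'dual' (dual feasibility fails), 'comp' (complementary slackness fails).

Gradient of f: grad f(x) = Q x + c = (0, 1)
Constraint values g_i(x) = a_i^T x - b_i:
  g_1((2, 3)) = 0
Stationarity residual: grad f(x) + sum_i lambda_i a_i = (0, 0)
  -> stationarity OK
Primal feasibility (all g_i <= 0): OK
Dual feasibility (all lambda_i >= 0): OK
Complementary slackness (lambda_i * g_i(x) = 0 for all i): OK

Verdict: yes, KKT holds.

yes


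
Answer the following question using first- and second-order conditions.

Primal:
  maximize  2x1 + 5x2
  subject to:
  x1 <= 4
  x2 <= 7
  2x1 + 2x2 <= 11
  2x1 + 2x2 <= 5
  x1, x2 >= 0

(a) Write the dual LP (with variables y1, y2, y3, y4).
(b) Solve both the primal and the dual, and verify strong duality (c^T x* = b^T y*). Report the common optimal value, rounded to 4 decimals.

The standard primal-dual pair for 'max c^T x s.t. A x <= b, x >= 0' is:
  Dual:  min b^T y  s.t.  A^T y >= c,  y >= 0.

So the dual LP is:
  minimize  4y1 + 7y2 + 11y3 + 5y4
  subject to:
    y1 + 2y3 + 2y4 >= 2
    y2 + 2y3 + 2y4 >= 5
    y1, y2, y3, y4 >= 0

Solving the primal: x* = (0, 2.5).
  primal value c^T x* = 12.5.
Solving the dual: y* = (0, 0, 0, 2.5).
  dual value b^T y* = 12.5.
Strong duality: c^T x* = b^T y*. Confirmed.

12.5


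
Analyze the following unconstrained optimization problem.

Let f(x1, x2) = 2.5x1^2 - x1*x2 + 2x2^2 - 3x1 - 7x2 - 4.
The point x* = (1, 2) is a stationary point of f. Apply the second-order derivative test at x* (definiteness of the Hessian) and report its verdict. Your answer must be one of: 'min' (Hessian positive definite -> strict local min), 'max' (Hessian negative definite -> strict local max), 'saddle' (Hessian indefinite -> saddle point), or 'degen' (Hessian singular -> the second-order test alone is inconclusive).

Compute the Hessian H = grad^2 f:
  H = [[5, -1], [-1, 4]]
Verify stationarity: grad f(x*) = H x* + g = (0, 0).
Eigenvalues of H: 3.382, 5.618.
Both eigenvalues > 0, so H is positive definite -> x* is a strict local min.

min


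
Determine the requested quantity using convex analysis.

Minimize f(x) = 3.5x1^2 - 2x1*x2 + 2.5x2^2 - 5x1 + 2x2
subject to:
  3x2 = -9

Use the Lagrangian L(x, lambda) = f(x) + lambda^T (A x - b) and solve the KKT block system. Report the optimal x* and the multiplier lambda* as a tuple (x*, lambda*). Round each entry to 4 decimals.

Form the Lagrangian:
  L(x, lambda) = (1/2) x^T Q x + c^T x + lambda^T (A x - b)
Stationarity (grad_x L = 0): Q x + c + A^T lambda = 0.
Primal feasibility: A x = b.

This gives the KKT block system:
  [ Q   A^T ] [ x     ]   [-c ]
  [ A    0  ] [ lambda ] = [ b ]

Solving the linear system:
  x*      = (-0.1429, -3)
  lambda* = (4.2381)
  f(x*)   = 16.4286

x* = (-0.1429, -3), lambda* = (4.2381)


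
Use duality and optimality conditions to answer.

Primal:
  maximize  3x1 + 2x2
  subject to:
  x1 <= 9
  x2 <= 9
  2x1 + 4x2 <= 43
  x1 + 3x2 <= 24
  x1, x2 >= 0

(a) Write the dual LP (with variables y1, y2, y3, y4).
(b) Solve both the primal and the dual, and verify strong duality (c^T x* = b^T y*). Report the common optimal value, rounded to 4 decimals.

The standard primal-dual pair for 'max c^T x s.t. A x <= b, x >= 0' is:
  Dual:  min b^T y  s.t.  A^T y >= c,  y >= 0.

So the dual LP is:
  minimize  9y1 + 9y2 + 43y3 + 24y4
  subject to:
    y1 + 2y3 + y4 >= 3
    y2 + 4y3 + 3y4 >= 2
    y1, y2, y3, y4 >= 0

Solving the primal: x* = (9, 5).
  primal value c^T x* = 37.
Solving the dual: y* = (2.3333, 0, 0, 0.6667).
  dual value b^T y* = 37.
Strong duality: c^T x* = b^T y*. Confirmed.

37


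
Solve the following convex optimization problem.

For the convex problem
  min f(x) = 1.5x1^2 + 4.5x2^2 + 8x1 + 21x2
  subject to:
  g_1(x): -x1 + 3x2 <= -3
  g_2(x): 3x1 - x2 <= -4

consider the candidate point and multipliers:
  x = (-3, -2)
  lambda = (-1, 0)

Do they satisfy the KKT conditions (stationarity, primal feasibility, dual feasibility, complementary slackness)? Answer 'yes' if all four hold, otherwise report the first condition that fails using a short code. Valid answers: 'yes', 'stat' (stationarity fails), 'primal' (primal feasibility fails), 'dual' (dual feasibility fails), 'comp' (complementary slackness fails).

Gradient of f: grad f(x) = Q x + c = (-1, 3)
Constraint values g_i(x) = a_i^T x - b_i:
  g_1((-3, -2)) = 0
  g_2((-3, -2)) = -3
Stationarity residual: grad f(x) + sum_i lambda_i a_i = (0, 0)
  -> stationarity OK
Primal feasibility (all g_i <= 0): OK
Dual feasibility (all lambda_i >= 0): FAILS
Complementary slackness (lambda_i * g_i(x) = 0 for all i): OK

Verdict: the first failing condition is dual_feasibility -> dual.

dual


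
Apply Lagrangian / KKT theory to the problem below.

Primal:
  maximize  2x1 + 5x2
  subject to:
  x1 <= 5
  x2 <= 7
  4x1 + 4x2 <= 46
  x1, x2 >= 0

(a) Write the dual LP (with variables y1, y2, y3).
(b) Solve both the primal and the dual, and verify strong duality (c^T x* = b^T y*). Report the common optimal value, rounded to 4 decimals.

The standard primal-dual pair for 'max c^T x s.t. A x <= b, x >= 0' is:
  Dual:  min b^T y  s.t.  A^T y >= c,  y >= 0.

So the dual LP is:
  minimize  5y1 + 7y2 + 46y3
  subject to:
    y1 + 4y3 >= 2
    y2 + 4y3 >= 5
    y1, y2, y3 >= 0

Solving the primal: x* = (4.5, 7).
  primal value c^T x* = 44.
Solving the dual: y* = (0, 3, 0.5).
  dual value b^T y* = 44.
Strong duality: c^T x* = b^T y*. Confirmed.

44


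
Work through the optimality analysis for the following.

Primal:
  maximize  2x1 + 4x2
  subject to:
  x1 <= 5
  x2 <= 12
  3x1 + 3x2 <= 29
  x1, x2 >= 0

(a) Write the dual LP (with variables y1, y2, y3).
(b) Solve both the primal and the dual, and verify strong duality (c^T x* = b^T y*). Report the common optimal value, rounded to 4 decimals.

The standard primal-dual pair for 'max c^T x s.t. A x <= b, x >= 0' is:
  Dual:  min b^T y  s.t.  A^T y >= c,  y >= 0.

So the dual LP is:
  minimize  5y1 + 12y2 + 29y3
  subject to:
    y1 + 3y3 >= 2
    y2 + 3y3 >= 4
    y1, y2, y3 >= 0

Solving the primal: x* = (0, 9.6667).
  primal value c^T x* = 38.6667.
Solving the dual: y* = (0, 0, 1.3333).
  dual value b^T y* = 38.6667.
Strong duality: c^T x* = b^T y*. Confirmed.

38.6667


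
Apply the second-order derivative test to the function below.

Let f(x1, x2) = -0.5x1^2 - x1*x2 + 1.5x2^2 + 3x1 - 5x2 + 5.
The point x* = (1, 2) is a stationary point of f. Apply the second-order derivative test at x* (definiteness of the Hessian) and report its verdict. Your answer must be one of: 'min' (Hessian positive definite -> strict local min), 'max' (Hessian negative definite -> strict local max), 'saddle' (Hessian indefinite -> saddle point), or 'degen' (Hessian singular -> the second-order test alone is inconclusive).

Compute the Hessian H = grad^2 f:
  H = [[-1, -1], [-1, 3]]
Verify stationarity: grad f(x*) = H x* + g = (0, 0).
Eigenvalues of H: -1.2361, 3.2361.
Eigenvalues have mixed signs, so H is indefinite -> x* is a saddle point.

saddle


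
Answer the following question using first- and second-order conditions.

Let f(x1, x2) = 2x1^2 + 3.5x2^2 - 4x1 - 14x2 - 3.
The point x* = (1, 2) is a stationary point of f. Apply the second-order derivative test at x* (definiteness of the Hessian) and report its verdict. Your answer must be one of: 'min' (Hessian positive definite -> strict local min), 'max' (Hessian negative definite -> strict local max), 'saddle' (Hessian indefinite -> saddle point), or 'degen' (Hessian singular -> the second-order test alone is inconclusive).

Compute the Hessian H = grad^2 f:
  H = [[4, 0], [0, 7]]
Verify stationarity: grad f(x*) = H x* + g = (0, 0).
Eigenvalues of H: 4, 7.
Both eigenvalues > 0, so H is positive definite -> x* is a strict local min.

min


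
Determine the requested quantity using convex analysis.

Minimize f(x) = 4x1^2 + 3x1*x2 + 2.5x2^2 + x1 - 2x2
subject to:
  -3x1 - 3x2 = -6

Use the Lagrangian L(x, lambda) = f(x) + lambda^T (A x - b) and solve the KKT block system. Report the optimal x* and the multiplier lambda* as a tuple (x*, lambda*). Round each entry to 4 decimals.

Form the Lagrangian:
  L(x, lambda) = (1/2) x^T Q x + c^T x + lambda^T (A x - b)
Stationarity (grad_x L = 0): Q x + c + A^T lambda = 0.
Primal feasibility: A x = b.

This gives the KKT block system:
  [ Q   A^T ] [ x     ]   [-c ]
  [ A    0  ] [ lambda ] = [ b ]

Solving the linear system:
  x*      = (0.1429, 1.8571)
  lambda* = (2.5714)
  f(x*)   = 5.9286

x* = (0.1429, 1.8571), lambda* = (2.5714)


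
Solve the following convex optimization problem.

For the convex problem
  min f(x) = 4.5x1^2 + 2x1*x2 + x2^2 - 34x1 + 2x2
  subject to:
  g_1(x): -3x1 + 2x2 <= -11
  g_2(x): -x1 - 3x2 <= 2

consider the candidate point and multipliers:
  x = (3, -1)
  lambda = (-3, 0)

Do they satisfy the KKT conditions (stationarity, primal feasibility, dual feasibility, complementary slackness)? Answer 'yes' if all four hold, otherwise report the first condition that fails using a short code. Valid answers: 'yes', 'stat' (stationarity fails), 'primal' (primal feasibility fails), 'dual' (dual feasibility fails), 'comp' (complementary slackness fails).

Gradient of f: grad f(x) = Q x + c = (-9, 6)
Constraint values g_i(x) = a_i^T x - b_i:
  g_1((3, -1)) = 0
  g_2((3, -1)) = -2
Stationarity residual: grad f(x) + sum_i lambda_i a_i = (0, 0)
  -> stationarity OK
Primal feasibility (all g_i <= 0): OK
Dual feasibility (all lambda_i >= 0): FAILS
Complementary slackness (lambda_i * g_i(x) = 0 for all i): OK

Verdict: the first failing condition is dual_feasibility -> dual.

dual


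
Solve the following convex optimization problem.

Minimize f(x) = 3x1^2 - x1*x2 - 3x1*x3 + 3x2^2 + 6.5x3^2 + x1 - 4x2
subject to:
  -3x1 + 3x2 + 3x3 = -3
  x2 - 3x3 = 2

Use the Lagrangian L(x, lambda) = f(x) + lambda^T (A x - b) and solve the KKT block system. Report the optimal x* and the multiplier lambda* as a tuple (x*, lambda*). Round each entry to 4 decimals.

Form the Lagrangian:
  L(x, lambda) = (1/2) x^T Q x + c^T x + lambda^T (A x - b)
Stationarity (grad_x L = 0): Q x + c + A^T lambda = 0.
Primal feasibility: A x = b.

This gives the KKT block system:
  [ Q   A^T ] [ x     ]   [-c ]
  [ A    0  ] [ lambda ] = [ b ]

Solving the linear system:
  x*      = (0.4261, 0.0696, -0.6435)
  lambda* = (1.8058, -1.4087)
  f(x*)   = 4.1913

x* = (0.4261, 0.0696, -0.6435), lambda* = (1.8058, -1.4087)


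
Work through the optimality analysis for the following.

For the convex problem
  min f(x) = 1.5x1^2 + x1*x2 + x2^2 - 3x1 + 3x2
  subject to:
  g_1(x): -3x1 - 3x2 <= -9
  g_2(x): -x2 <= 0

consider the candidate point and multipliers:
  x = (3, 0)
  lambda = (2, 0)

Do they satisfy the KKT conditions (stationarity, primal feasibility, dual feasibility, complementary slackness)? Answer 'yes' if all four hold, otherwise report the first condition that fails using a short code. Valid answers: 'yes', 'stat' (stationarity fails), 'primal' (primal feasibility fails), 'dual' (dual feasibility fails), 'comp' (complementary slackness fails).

Gradient of f: grad f(x) = Q x + c = (6, 6)
Constraint values g_i(x) = a_i^T x - b_i:
  g_1((3, 0)) = 0
  g_2((3, 0)) = 0
Stationarity residual: grad f(x) + sum_i lambda_i a_i = (0, 0)
  -> stationarity OK
Primal feasibility (all g_i <= 0): OK
Dual feasibility (all lambda_i >= 0): OK
Complementary slackness (lambda_i * g_i(x) = 0 for all i): OK

Verdict: yes, KKT holds.

yes


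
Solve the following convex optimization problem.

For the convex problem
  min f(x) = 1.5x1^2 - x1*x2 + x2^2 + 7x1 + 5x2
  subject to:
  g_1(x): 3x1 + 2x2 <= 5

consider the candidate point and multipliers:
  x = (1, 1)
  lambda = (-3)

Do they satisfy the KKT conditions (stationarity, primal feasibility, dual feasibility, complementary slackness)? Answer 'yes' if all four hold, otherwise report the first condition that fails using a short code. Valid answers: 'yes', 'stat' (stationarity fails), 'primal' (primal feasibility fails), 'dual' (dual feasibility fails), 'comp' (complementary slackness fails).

Gradient of f: grad f(x) = Q x + c = (9, 6)
Constraint values g_i(x) = a_i^T x - b_i:
  g_1((1, 1)) = 0
Stationarity residual: grad f(x) + sum_i lambda_i a_i = (0, 0)
  -> stationarity OK
Primal feasibility (all g_i <= 0): OK
Dual feasibility (all lambda_i >= 0): FAILS
Complementary slackness (lambda_i * g_i(x) = 0 for all i): OK

Verdict: the first failing condition is dual_feasibility -> dual.

dual


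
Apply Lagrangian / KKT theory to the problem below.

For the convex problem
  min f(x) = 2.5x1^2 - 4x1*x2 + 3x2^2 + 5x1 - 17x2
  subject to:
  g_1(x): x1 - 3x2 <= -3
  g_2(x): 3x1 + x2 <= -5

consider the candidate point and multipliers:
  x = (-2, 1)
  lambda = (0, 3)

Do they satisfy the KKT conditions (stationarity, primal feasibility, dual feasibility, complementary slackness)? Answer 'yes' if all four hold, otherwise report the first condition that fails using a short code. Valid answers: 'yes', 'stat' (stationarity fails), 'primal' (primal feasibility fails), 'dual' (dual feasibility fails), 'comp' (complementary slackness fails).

Gradient of f: grad f(x) = Q x + c = (-9, -3)
Constraint values g_i(x) = a_i^T x - b_i:
  g_1((-2, 1)) = -2
  g_2((-2, 1)) = 0
Stationarity residual: grad f(x) + sum_i lambda_i a_i = (0, 0)
  -> stationarity OK
Primal feasibility (all g_i <= 0): OK
Dual feasibility (all lambda_i >= 0): OK
Complementary slackness (lambda_i * g_i(x) = 0 for all i): OK

Verdict: yes, KKT holds.

yes


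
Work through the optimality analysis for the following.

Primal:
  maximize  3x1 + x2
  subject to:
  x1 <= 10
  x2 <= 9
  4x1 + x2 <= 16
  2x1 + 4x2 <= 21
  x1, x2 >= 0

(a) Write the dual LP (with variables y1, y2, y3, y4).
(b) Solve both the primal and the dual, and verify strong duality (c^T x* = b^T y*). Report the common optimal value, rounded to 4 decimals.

The standard primal-dual pair for 'max c^T x s.t. A x <= b, x >= 0' is:
  Dual:  min b^T y  s.t.  A^T y >= c,  y >= 0.

So the dual LP is:
  minimize  10y1 + 9y2 + 16y3 + 21y4
  subject to:
    y1 + 4y3 + 2y4 >= 3
    y2 + y3 + 4y4 >= 1
    y1, y2, y3, y4 >= 0

Solving the primal: x* = (3.0714, 3.7143).
  primal value c^T x* = 12.9286.
Solving the dual: y* = (0, 0, 0.7143, 0.0714).
  dual value b^T y* = 12.9286.
Strong duality: c^T x* = b^T y*. Confirmed.

12.9286


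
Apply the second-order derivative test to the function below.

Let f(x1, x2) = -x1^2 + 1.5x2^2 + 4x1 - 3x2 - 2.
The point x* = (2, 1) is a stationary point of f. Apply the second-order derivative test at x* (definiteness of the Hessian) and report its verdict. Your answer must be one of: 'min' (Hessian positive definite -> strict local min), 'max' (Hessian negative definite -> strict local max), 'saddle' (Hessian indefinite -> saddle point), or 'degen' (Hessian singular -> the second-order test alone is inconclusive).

Compute the Hessian H = grad^2 f:
  H = [[-2, 0], [0, 3]]
Verify stationarity: grad f(x*) = H x* + g = (0, 0).
Eigenvalues of H: -2, 3.
Eigenvalues have mixed signs, so H is indefinite -> x* is a saddle point.

saddle


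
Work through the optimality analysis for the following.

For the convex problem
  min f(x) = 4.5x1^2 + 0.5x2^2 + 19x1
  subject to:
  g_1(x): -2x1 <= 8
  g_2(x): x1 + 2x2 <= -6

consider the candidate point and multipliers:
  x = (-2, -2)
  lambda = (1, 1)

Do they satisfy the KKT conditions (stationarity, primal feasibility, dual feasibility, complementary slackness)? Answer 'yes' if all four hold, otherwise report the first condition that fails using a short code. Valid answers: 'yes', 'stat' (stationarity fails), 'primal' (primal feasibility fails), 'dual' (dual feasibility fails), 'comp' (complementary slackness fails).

Gradient of f: grad f(x) = Q x + c = (1, -2)
Constraint values g_i(x) = a_i^T x - b_i:
  g_1((-2, -2)) = -4
  g_2((-2, -2)) = 0
Stationarity residual: grad f(x) + sum_i lambda_i a_i = (0, 0)
  -> stationarity OK
Primal feasibility (all g_i <= 0): OK
Dual feasibility (all lambda_i >= 0): OK
Complementary slackness (lambda_i * g_i(x) = 0 for all i): FAILS

Verdict: the first failing condition is complementary_slackness -> comp.

comp


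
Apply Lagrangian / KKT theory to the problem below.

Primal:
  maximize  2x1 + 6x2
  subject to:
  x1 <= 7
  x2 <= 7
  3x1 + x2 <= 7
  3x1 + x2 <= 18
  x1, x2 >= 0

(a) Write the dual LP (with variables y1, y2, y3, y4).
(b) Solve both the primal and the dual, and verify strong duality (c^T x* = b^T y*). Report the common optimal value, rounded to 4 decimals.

The standard primal-dual pair for 'max c^T x s.t. A x <= b, x >= 0' is:
  Dual:  min b^T y  s.t.  A^T y >= c,  y >= 0.

So the dual LP is:
  minimize  7y1 + 7y2 + 7y3 + 18y4
  subject to:
    y1 + 3y3 + 3y4 >= 2
    y2 + y3 + y4 >= 6
    y1, y2, y3, y4 >= 0

Solving the primal: x* = (0, 7).
  primal value c^T x* = 42.
Solving the dual: y* = (0, 5.3333, 0.6667, 0).
  dual value b^T y* = 42.
Strong duality: c^T x* = b^T y*. Confirmed.

42


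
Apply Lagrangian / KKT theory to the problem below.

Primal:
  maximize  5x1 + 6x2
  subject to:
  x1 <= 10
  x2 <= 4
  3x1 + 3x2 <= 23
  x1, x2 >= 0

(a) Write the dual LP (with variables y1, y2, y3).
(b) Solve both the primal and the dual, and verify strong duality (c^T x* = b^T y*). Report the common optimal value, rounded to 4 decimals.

The standard primal-dual pair for 'max c^T x s.t. A x <= b, x >= 0' is:
  Dual:  min b^T y  s.t.  A^T y >= c,  y >= 0.

So the dual LP is:
  minimize  10y1 + 4y2 + 23y3
  subject to:
    y1 + 3y3 >= 5
    y2 + 3y3 >= 6
    y1, y2, y3 >= 0

Solving the primal: x* = (3.6667, 4).
  primal value c^T x* = 42.3333.
Solving the dual: y* = (0, 1, 1.6667).
  dual value b^T y* = 42.3333.
Strong duality: c^T x* = b^T y*. Confirmed.

42.3333


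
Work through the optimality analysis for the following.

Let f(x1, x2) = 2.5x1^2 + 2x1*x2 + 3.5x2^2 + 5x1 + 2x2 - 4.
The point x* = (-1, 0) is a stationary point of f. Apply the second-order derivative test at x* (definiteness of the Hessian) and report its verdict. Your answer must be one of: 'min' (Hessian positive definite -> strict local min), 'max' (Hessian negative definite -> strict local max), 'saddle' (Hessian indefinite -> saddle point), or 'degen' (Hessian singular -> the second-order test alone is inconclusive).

Compute the Hessian H = grad^2 f:
  H = [[5, 2], [2, 7]]
Verify stationarity: grad f(x*) = H x* + g = (0, 0).
Eigenvalues of H: 3.7639, 8.2361.
Both eigenvalues > 0, so H is positive definite -> x* is a strict local min.

min


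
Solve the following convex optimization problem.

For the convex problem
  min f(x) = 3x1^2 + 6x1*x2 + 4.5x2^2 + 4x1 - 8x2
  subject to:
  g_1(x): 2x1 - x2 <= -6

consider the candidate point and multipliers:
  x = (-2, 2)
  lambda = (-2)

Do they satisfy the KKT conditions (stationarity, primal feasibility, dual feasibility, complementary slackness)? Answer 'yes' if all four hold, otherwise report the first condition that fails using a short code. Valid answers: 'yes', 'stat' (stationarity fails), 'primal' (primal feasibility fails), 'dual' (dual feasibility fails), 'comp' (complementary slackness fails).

Gradient of f: grad f(x) = Q x + c = (4, -2)
Constraint values g_i(x) = a_i^T x - b_i:
  g_1((-2, 2)) = 0
Stationarity residual: grad f(x) + sum_i lambda_i a_i = (0, 0)
  -> stationarity OK
Primal feasibility (all g_i <= 0): OK
Dual feasibility (all lambda_i >= 0): FAILS
Complementary slackness (lambda_i * g_i(x) = 0 for all i): OK

Verdict: the first failing condition is dual_feasibility -> dual.

dual


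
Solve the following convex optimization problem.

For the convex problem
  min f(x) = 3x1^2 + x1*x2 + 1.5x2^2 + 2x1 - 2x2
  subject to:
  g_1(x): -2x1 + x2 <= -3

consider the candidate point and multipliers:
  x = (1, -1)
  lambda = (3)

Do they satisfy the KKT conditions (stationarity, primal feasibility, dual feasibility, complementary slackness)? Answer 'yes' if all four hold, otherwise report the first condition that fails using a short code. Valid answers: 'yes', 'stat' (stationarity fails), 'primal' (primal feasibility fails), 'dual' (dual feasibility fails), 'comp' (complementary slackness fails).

Gradient of f: grad f(x) = Q x + c = (7, -4)
Constraint values g_i(x) = a_i^T x - b_i:
  g_1((1, -1)) = 0
Stationarity residual: grad f(x) + sum_i lambda_i a_i = (1, -1)
  -> stationarity FAILS
Primal feasibility (all g_i <= 0): OK
Dual feasibility (all lambda_i >= 0): OK
Complementary slackness (lambda_i * g_i(x) = 0 for all i): OK

Verdict: the first failing condition is stationarity -> stat.

stat


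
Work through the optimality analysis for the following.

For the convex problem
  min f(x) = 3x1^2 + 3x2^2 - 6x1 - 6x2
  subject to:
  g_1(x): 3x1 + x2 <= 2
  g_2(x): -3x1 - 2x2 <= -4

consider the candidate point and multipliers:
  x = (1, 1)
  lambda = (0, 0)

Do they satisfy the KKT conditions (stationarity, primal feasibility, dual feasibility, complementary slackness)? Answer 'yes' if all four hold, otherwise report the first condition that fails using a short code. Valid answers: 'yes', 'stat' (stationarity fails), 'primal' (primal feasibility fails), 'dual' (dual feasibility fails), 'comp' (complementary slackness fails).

Gradient of f: grad f(x) = Q x + c = (0, 0)
Constraint values g_i(x) = a_i^T x - b_i:
  g_1((1, 1)) = 2
  g_2((1, 1)) = -1
Stationarity residual: grad f(x) + sum_i lambda_i a_i = (0, 0)
  -> stationarity OK
Primal feasibility (all g_i <= 0): FAILS
Dual feasibility (all lambda_i >= 0): OK
Complementary slackness (lambda_i * g_i(x) = 0 for all i): OK

Verdict: the first failing condition is primal_feasibility -> primal.

primal


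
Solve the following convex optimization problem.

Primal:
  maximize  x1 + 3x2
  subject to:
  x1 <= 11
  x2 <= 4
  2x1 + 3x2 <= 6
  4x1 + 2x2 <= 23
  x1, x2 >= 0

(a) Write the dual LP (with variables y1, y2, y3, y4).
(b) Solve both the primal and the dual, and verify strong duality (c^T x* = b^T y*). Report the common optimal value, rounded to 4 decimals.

The standard primal-dual pair for 'max c^T x s.t. A x <= b, x >= 0' is:
  Dual:  min b^T y  s.t.  A^T y >= c,  y >= 0.

So the dual LP is:
  minimize  11y1 + 4y2 + 6y3 + 23y4
  subject to:
    y1 + 2y3 + 4y4 >= 1
    y2 + 3y3 + 2y4 >= 3
    y1, y2, y3, y4 >= 0

Solving the primal: x* = (0, 2).
  primal value c^T x* = 6.
Solving the dual: y* = (0, 0, 1, 0).
  dual value b^T y* = 6.
Strong duality: c^T x* = b^T y*. Confirmed.

6


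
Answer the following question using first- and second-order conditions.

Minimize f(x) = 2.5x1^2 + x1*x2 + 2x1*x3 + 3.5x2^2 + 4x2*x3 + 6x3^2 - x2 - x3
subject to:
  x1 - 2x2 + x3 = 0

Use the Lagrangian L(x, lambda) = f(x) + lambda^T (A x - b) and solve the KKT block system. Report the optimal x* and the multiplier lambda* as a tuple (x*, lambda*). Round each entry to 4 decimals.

Form the Lagrangian:
  L(x, lambda) = (1/2) x^T Q x + c^T x + lambda^T (A x - b)
Stationarity (grad_x L = 0): Q x + c + A^T lambda = 0.
Primal feasibility: A x = b.

This gives the KKT block system:
  [ Q   A^T ] [ x     ]   [-c ]
  [ A    0  ] [ lambda ] = [ b ]

Solving the linear system:
  x*      = (-0.0051, 0.0406, 0.0863)
  lambda* = (-0.1878)
  f(x*)   = -0.0635

x* = (-0.0051, 0.0406, 0.0863), lambda* = (-0.1878)


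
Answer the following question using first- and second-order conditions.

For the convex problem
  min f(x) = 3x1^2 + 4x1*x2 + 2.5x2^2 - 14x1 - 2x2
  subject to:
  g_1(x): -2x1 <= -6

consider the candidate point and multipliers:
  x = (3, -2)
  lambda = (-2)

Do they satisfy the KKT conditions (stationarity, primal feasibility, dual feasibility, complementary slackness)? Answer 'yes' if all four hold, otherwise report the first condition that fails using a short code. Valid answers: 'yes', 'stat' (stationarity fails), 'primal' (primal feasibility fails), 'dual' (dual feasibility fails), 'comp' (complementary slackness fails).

Gradient of f: grad f(x) = Q x + c = (-4, 0)
Constraint values g_i(x) = a_i^T x - b_i:
  g_1((3, -2)) = 0
Stationarity residual: grad f(x) + sum_i lambda_i a_i = (0, 0)
  -> stationarity OK
Primal feasibility (all g_i <= 0): OK
Dual feasibility (all lambda_i >= 0): FAILS
Complementary slackness (lambda_i * g_i(x) = 0 for all i): OK

Verdict: the first failing condition is dual_feasibility -> dual.

dual


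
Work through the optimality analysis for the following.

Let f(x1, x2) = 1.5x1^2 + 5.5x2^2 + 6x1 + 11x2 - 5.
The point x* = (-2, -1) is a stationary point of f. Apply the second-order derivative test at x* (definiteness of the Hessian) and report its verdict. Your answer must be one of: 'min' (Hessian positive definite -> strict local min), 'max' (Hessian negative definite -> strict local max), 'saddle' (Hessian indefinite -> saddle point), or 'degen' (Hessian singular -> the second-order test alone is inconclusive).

Compute the Hessian H = grad^2 f:
  H = [[3, 0], [0, 11]]
Verify stationarity: grad f(x*) = H x* + g = (0, 0).
Eigenvalues of H: 3, 11.
Both eigenvalues > 0, so H is positive definite -> x* is a strict local min.

min


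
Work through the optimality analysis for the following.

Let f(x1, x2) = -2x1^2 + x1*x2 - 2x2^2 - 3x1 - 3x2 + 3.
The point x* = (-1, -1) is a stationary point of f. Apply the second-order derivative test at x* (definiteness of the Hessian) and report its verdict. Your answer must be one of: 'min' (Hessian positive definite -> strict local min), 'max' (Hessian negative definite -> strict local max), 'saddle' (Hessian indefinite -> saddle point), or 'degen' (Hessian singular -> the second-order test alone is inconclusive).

Compute the Hessian H = grad^2 f:
  H = [[-4, 1], [1, -4]]
Verify stationarity: grad f(x*) = H x* + g = (0, 0).
Eigenvalues of H: -5, -3.
Both eigenvalues < 0, so H is negative definite -> x* is a strict local max.

max
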